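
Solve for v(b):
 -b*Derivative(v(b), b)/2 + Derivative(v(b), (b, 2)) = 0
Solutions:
 v(b) = C1 + C2*erfi(b/2)


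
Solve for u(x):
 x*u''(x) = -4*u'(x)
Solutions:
 u(x) = C1 + C2/x^3


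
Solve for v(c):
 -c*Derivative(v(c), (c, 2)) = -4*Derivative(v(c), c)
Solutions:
 v(c) = C1 + C2*c^5


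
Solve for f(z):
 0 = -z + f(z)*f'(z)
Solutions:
 f(z) = -sqrt(C1 + z^2)
 f(z) = sqrt(C1 + z^2)


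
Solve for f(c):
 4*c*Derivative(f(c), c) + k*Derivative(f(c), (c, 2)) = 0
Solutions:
 f(c) = C1 + C2*sqrt(k)*erf(sqrt(2)*c*sqrt(1/k))


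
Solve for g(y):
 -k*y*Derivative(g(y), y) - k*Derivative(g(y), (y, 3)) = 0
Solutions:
 g(y) = C1 + Integral(C2*airyai(-y) + C3*airybi(-y), y)


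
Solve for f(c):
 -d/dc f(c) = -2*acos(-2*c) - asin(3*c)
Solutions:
 f(c) = C1 + 2*c*acos(-2*c) + c*asin(3*c) + sqrt(1 - 9*c^2)/3 + sqrt(1 - 4*c^2)


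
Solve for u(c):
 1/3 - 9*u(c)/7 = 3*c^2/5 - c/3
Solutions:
 u(c) = -7*c^2/15 + 7*c/27 + 7/27


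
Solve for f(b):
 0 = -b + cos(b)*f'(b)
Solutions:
 f(b) = C1 + Integral(b/cos(b), b)


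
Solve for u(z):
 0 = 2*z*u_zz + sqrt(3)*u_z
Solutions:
 u(z) = C1 + C2*z^(1 - sqrt(3)/2)


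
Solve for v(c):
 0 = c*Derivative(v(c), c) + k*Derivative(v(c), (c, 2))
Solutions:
 v(c) = C1 + C2*sqrt(k)*erf(sqrt(2)*c*sqrt(1/k)/2)


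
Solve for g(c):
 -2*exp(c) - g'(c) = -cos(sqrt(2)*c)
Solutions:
 g(c) = C1 - 2*exp(c) + sqrt(2)*sin(sqrt(2)*c)/2


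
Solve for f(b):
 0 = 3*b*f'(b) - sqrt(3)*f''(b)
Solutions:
 f(b) = C1 + C2*erfi(sqrt(2)*3^(1/4)*b/2)


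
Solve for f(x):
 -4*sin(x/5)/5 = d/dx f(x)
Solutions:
 f(x) = C1 + 4*cos(x/5)


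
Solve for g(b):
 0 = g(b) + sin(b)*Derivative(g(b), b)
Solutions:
 g(b) = C1*sqrt(cos(b) + 1)/sqrt(cos(b) - 1)


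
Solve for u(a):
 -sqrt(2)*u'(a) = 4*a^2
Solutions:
 u(a) = C1 - 2*sqrt(2)*a^3/3


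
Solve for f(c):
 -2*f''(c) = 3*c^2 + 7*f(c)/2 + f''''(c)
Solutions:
 f(c) = -6*c^2/7 + (C1*sin(2^(3/4)*7^(1/4)*c*cos(atan(sqrt(10)/2)/2)/2) + C2*cos(2^(3/4)*7^(1/4)*c*cos(atan(sqrt(10)/2)/2)/2))*exp(-2^(3/4)*7^(1/4)*c*sin(atan(sqrt(10)/2)/2)/2) + (C3*sin(2^(3/4)*7^(1/4)*c*cos(atan(sqrt(10)/2)/2)/2) + C4*cos(2^(3/4)*7^(1/4)*c*cos(atan(sqrt(10)/2)/2)/2))*exp(2^(3/4)*7^(1/4)*c*sin(atan(sqrt(10)/2)/2)/2) + 48/49


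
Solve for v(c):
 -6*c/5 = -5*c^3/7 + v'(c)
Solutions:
 v(c) = C1 + 5*c^4/28 - 3*c^2/5


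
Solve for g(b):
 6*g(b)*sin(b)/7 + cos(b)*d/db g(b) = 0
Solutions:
 g(b) = C1*cos(b)^(6/7)


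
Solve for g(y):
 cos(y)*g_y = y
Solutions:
 g(y) = C1 + Integral(y/cos(y), y)


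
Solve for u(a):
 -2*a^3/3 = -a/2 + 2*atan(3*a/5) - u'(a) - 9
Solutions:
 u(a) = C1 + a^4/6 - a^2/4 + 2*a*atan(3*a/5) - 9*a - 5*log(9*a^2 + 25)/3


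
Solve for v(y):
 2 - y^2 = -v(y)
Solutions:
 v(y) = y^2 - 2


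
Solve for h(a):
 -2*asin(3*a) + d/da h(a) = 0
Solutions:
 h(a) = C1 + 2*a*asin(3*a) + 2*sqrt(1 - 9*a^2)/3


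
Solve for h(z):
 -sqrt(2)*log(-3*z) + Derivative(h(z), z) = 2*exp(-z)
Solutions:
 h(z) = C1 + sqrt(2)*z*log(-z) + sqrt(2)*z*(-1 + log(3)) - 2*exp(-z)


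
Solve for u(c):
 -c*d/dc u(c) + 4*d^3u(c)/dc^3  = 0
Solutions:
 u(c) = C1 + Integral(C2*airyai(2^(1/3)*c/2) + C3*airybi(2^(1/3)*c/2), c)


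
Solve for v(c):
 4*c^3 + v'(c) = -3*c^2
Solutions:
 v(c) = C1 - c^4 - c^3


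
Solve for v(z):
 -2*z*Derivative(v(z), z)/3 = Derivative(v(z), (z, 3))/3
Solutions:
 v(z) = C1 + Integral(C2*airyai(-2^(1/3)*z) + C3*airybi(-2^(1/3)*z), z)


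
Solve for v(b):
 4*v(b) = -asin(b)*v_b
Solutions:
 v(b) = C1*exp(-4*Integral(1/asin(b), b))


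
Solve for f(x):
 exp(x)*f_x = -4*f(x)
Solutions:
 f(x) = C1*exp(4*exp(-x))


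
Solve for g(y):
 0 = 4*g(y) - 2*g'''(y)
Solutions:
 g(y) = C3*exp(2^(1/3)*y) + (C1*sin(2^(1/3)*sqrt(3)*y/2) + C2*cos(2^(1/3)*sqrt(3)*y/2))*exp(-2^(1/3)*y/2)


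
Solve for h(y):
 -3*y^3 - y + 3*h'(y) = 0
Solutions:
 h(y) = C1 + y^4/4 + y^2/6


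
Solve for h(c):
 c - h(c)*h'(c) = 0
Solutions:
 h(c) = -sqrt(C1 + c^2)
 h(c) = sqrt(C1 + c^2)


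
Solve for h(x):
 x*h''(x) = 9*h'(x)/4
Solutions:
 h(x) = C1 + C2*x^(13/4)


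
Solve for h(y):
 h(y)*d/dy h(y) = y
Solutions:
 h(y) = -sqrt(C1 + y^2)
 h(y) = sqrt(C1 + y^2)


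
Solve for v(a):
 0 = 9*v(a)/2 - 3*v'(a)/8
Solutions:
 v(a) = C1*exp(12*a)


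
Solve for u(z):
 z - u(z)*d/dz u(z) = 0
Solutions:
 u(z) = -sqrt(C1 + z^2)
 u(z) = sqrt(C1 + z^2)


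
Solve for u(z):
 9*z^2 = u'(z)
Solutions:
 u(z) = C1 + 3*z^3


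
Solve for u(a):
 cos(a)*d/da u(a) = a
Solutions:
 u(a) = C1 + Integral(a/cos(a), a)


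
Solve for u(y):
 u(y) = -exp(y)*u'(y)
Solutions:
 u(y) = C1*exp(exp(-y))


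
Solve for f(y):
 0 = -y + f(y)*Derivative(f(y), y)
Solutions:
 f(y) = -sqrt(C1 + y^2)
 f(y) = sqrt(C1 + y^2)


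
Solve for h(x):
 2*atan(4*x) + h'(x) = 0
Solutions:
 h(x) = C1 - 2*x*atan(4*x) + log(16*x^2 + 1)/4


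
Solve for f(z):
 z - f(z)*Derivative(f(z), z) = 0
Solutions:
 f(z) = -sqrt(C1 + z^2)
 f(z) = sqrt(C1 + z^2)


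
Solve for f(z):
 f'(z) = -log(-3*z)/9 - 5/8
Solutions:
 f(z) = C1 - z*log(-z)/9 + z*(-37 - 8*log(3))/72


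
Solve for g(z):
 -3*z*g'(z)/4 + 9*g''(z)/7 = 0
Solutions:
 g(z) = C1 + C2*erfi(sqrt(42)*z/12)


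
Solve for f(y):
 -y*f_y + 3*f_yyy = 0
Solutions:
 f(y) = C1 + Integral(C2*airyai(3^(2/3)*y/3) + C3*airybi(3^(2/3)*y/3), y)


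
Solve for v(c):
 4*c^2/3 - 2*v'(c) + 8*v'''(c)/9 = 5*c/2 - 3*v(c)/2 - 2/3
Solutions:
 v(c) = C1*exp(6^(1/3)*c*(2*6^(1/3)/(sqrt(33) + 9)^(1/3) + (sqrt(33) + 9)^(1/3))/8)*sin(2^(1/3)*3^(1/6)*c*(-3^(2/3)*(sqrt(33) + 9)^(1/3) + 6*2^(1/3)/(sqrt(33) + 9)^(1/3))/8) + C2*exp(6^(1/3)*c*(2*6^(1/3)/(sqrt(33) + 9)^(1/3) + (sqrt(33) + 9)^(1/3))/8)*cos(2^(1/3)*3^(1/6)*c*(-3^(2/3)*(sqrt(33) + 9)^(1/3) + 6*2^(1/3)/(sqrt(33) + 9)^(1/3))/8) + C3*exp(-6^(1/3)*c*(2*6^(1/3)/(sqrt(33) + 9)^(1/3) + (sqrt(33) + 9)^(1/3))/4) - 8*c^2/9 - 19*c/27 - 112/81


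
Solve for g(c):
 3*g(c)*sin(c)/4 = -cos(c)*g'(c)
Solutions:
 g(c) = C1*cos(c)^(3/4)


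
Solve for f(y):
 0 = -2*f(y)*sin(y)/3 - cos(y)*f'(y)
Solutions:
 f(y) = C1*cos(y)^(2/3)


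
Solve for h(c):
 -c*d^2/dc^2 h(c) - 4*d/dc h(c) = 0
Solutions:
 h(c) = C1 + C2/c^3


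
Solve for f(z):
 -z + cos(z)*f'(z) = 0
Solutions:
 f(z) = C1 + Integral(z/cos(z), z)


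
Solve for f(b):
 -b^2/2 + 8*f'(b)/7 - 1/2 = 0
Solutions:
 f(b) = C1 + 7*b^3/48 + 7*b/16


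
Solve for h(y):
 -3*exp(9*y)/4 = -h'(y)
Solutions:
 h(y) = C1 + exp(9*y)/12


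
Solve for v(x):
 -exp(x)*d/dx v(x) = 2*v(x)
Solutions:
 v(x) = C1*exp(2*exp(-x))


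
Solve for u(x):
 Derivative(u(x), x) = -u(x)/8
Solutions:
 u(x) = C1*exp(-x/8)


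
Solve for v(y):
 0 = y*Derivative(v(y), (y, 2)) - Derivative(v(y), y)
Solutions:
 v(y) = C1 + C2*y^2


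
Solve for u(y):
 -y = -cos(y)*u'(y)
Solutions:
 u(y) = C1 + Integral(y/cos(y), y)


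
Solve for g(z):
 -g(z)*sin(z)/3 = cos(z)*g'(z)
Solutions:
 g(z) = C1*cos(z)^(1/3)


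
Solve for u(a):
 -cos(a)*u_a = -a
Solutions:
 u(a) = C1 + Integral(a/cos(a), a)


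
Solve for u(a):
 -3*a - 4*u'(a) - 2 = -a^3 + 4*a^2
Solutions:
 u(a) = C1 + a^4/16 - a^3/3 - 3*a^2/8 - a/2


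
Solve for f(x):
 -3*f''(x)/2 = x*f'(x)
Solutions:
 f(x) = C1 + C2*erf(sqrt(3)*x/3)


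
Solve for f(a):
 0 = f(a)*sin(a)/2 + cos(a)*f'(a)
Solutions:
 f(a) = C1*sqrt(cos(a))


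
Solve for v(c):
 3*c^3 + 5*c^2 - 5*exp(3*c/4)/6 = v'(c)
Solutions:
 v(c) = C1 + 3*c^4/4 + 5*c^3/3 - 10*exp(3*c/4)/9


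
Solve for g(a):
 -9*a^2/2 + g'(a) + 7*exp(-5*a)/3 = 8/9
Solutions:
 g(a) = C1 + 3*a^3/2 + 8*a/9 + 7*exp(-5*a)/15


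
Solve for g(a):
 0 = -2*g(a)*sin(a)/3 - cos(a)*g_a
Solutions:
 g(a) = C1*cos(a)^(2/3)


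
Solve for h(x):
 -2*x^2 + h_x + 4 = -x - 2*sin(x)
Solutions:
 h(x) = C1 + 2*x^3/3 - x^2/2 - 4*x + 2*cos(x)


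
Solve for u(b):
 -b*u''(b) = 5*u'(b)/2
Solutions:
 u(b) = C1 + C2/b^(3/2)


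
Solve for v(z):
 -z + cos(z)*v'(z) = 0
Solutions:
 v(z) = C1 + Integral(z/cos(z), z)


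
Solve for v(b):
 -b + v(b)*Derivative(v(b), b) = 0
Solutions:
 v(b) = -sqrt(C1 + b^2)
 v(b) = sqrt(C1 + b^2)


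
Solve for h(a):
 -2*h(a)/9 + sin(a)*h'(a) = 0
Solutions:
 h(a) = C1*(cos(a) - 1)^(1/9)/(cos(a) + 1)^(1/9)


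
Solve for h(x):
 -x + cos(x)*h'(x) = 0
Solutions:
 h(x) = C1 + Integral(x/cos(x), x)


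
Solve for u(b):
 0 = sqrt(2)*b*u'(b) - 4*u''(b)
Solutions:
 u(b) = C1 + C2*erfi(2^(3/4)*b/4)


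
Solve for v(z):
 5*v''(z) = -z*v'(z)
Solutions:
 v(z) = C1 + C2*erf(sqrt(10)*z/10)


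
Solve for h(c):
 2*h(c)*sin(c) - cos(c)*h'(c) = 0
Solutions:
 h(c) = C1/cos(c)^2


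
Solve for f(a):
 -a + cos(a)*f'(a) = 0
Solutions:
 f(a) = C1 + Integral(a/cos(a), a)


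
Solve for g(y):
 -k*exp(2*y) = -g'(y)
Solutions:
 g(y) = C1 + k*exp(2*y)/2


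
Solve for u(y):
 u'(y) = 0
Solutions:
 u(y) = C1


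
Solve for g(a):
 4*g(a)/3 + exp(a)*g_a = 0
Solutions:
 g(a) = C1*exp(4*exp(-a)/3)


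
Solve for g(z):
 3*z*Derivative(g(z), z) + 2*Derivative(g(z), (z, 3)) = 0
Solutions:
 g(z) = C1 + Integral(C2*airyai(-2^(2/3)*3^(1/3)*z/2) + C3*airybi(-2^(2/3)*3^(1/3)*z/2), z)


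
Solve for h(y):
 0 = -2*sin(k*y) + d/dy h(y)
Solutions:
 h(y) = C1 - 2*cos(k*y)/k


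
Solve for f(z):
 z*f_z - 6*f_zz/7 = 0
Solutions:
 f(z) = C1 + C2*erfi(sqrt(21)*z/6)


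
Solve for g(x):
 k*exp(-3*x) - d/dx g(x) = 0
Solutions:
 g(x) = C1 - k*exp(-3*x)/3


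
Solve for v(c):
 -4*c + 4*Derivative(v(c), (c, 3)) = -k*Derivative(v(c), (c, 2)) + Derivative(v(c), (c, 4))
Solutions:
 v(c) = C1 + C2*c + C3*exp(c*(2 - sqrt(k + 4))) + C4*exp(c*(sqrt(k + 4) + 2)) + 2*c^3/(3*k) - 8*c^2/k^2


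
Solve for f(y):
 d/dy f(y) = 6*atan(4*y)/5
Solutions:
 f(y) = C1 + 6*y*atan(4*y)/5 - 3*log(16*y^2 + 1)/20


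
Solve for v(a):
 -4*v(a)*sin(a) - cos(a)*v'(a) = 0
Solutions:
 v(a) = C1*cos(a)^4


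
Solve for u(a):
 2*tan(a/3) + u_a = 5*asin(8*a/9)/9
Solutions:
 u(a) = C1 + 5*a*asin(8*a/9)/9 + 5*sqrt(81 - 64*a^2)/72 + 6*log(cos(a/3))


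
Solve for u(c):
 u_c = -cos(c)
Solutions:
 u(c) = C1 - sin(c)


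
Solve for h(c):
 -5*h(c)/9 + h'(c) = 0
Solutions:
 h(c) = C1*exp(5*c/9)


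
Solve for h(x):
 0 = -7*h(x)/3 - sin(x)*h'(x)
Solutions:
 h(x) = C1*(cos(x) + 1)^(7/6)/(cos(x) - 1)^(7/6)


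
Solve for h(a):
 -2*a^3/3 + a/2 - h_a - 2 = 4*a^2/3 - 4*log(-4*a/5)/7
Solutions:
 h(a) = C1 - a^4/6 - 4*a^3/9 + a^2/4 + 4*a*log(-a)/7 + 2*a*(-9 - 2*log(5) + 4*log(2))/7


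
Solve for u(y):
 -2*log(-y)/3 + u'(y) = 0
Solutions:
 u(y) = C1 + 2*y*log(-y)/3 - 2*y/3


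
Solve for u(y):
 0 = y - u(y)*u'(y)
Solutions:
 u(y) = -sqrt(C1 + y^2)
 u(y) = sqrt(C1 + y^2)


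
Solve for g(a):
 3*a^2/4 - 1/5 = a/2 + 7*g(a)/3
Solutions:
 g(a) = 9*a^2/28 - 3*a/14 - 3/35


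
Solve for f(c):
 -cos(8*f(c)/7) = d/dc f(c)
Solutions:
 c - 7*log(sin(8*f(c)/7) - 1)/16 + 7*log(sin(8*f(c)/7) + 1)/16 = C1


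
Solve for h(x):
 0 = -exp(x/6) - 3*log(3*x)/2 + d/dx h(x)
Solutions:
 h(x) = C1 + 3*x*log(x)/2 + 3*x*(-1 + log(3))/2 + 6*exp(x/6)


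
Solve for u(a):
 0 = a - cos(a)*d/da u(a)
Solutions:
 u(a) = C1 + Integral(a/cos(a), a)


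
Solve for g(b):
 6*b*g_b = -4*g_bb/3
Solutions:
 g(b) = C1 + C2*erf(3*b/2)


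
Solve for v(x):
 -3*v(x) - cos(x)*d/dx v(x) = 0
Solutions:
 v(x) = C1*(sin(x) - 1)^(3/2)/(sin(x) + 1)^(3/2)


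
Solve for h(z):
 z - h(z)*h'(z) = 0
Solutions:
 h(z) = -sqrt(C1 + z^2)
 h(z) = sqrt(C1 + z^2)


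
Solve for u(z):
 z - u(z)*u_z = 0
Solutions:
 u(z) = -sqrt(C1 + z^2)
 u(z) = sqrt(C1 + z^2)


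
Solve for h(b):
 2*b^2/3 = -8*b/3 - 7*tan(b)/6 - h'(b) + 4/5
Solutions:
 h(b) = C1 - 2*b^3/9 - 4*b^2/3 + 4*b/5 + 7*log(cos(b))/6


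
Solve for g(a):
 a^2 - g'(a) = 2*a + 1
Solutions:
 g(a) = C1 + a^3/3 - a^2 - a


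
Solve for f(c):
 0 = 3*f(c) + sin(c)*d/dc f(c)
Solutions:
 f(c) = C1*(cos(c) + 1)^(3/2)/(cos(c) - 1)^(3/2)


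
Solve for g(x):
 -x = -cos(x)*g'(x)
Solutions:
 g(x) = C1 + Integral(x/cos(x), x)


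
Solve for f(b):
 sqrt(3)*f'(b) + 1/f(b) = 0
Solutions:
 f(b) = -sqrt(C1 - 6*sqrt(3)*b)/3
 f(b) = sqrt(C1 - 6*sqrt(3)*b)/3


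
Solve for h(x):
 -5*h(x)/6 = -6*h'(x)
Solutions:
 h(x) = C1*exp(5*x/36)


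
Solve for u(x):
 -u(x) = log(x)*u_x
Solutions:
 u(x) = C1*exp(-li(x))


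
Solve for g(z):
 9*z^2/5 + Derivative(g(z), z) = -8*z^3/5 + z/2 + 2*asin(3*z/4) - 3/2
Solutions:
 g(z) = C1 - 2*z^4/5 - 3*z^3/5 + z^2/4 + 2*z*asin(3*z/4) - 3*z/2 + 2*sqrt(16 - 9*z^2)/3


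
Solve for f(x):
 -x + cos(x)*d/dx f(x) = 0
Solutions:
 f(x) = C1 + Integral(x/cos(x), x)


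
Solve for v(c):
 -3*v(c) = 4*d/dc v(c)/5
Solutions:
 v(c) = C1*exp(-15*c/4)


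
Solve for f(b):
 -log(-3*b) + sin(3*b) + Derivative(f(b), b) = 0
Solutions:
 f(b) = C1 + b*log(-b) - b + b*log(3) + cos(3*b)/3


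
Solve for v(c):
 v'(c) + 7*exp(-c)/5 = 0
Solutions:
 v(c) = C1 + 7*exp(-c)/5


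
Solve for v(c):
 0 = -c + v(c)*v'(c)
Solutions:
 v(c) = -sqrt(C1 + c^2)
 v(c) = sqrt(C1 + c^2)


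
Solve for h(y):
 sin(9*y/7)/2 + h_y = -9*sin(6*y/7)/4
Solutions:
 h(y) = C1 + 21*cos(6*y/7)/8 + 7*cos(9*y/7)/18


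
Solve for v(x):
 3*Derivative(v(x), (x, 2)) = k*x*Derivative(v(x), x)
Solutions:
 v(x) = Piecewise((-sqrt(6)*sqrt(pi)*C1*erf(sqrt(6)*x*sqrt(-k)/6)/(2*sqrt(-k)) - C2, (k > 0) | (k < 0)), (-C1*x - C2, True))


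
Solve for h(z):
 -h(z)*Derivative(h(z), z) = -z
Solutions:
 h(z) = -sqrt(C1 + z^2)
 h(z) = sqrt(C1 + z^2)


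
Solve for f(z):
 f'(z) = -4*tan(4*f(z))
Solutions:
 f(z) = -asin(C1*exp(-16*z))/4 + pi/4
 f(z) = asin(C1*exp(-16*z))/4


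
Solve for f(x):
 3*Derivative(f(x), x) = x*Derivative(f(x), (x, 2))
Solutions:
 f(x) = C1 + C2*x^4


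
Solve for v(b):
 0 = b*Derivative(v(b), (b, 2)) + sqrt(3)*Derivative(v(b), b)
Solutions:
 v(b) = C1 + C2*b^(1 - sqrt(3))


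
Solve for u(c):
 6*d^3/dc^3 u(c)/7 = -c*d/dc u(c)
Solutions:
 u(c) = C1 + Integral(C2*airyai(-6^(2/3)*7^(1/3)*c/6) + C3*airybi(-6^(2/3)*7^(1/3)*c/6), c)


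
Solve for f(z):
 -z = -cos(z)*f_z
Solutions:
 f(z) = C1 + Integral(z/cos(z), z)


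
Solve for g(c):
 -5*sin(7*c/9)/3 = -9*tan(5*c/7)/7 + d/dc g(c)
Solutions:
 g(c) = C1 - 9*log(cos(5*c/7))/5 + 15*cos(7*c/9)/7


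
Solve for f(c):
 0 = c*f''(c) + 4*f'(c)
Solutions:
 f(c) = C1 + C2/c^3


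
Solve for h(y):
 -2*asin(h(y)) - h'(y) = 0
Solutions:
 Integral(1/asin(_y), (_y, h(y))) = C1 - 2*y


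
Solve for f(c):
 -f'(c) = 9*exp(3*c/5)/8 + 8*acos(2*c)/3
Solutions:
 f(c) = C1 - 8*c*acos(2*c)/3 + 4*sqrt(1 - 4*c^2)/3 - 15*exp(3*c/5)/8


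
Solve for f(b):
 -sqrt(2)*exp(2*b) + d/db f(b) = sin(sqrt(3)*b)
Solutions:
 f(b) = C1 + sqrt(2)*exp(2*b)/2 - sqrt(3)*cos(sqrt(3)*b)/3


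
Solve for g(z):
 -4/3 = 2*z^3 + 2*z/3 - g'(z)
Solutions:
 g(z) = C1 + z^4/2 + z^2/3 + 4*z/3


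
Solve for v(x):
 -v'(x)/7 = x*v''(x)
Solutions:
 v(x) = C1 + C2*x^(6/7)


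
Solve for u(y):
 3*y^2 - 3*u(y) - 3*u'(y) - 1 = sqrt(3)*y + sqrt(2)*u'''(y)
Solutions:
 u(y) = C1*exp(y*(-2*2^(1/6)/(3*sqrt(2) + 2*sqrt(sqrt(2) + 9/2))^(1/3) + 2^(1/3)*(3*sqrt(2) + 2*sqrt(sqrt(2) + 9/2))^(1/3))/4)*sin(sqrt(3)*y*(18*2^(1/6)/(81*sqrt(2) + 2*sqrt(729*sqrt(2) + 6561/2))^(1/3) + 2^(1/3)*(81*sqrt(2) + 2*sqrt(729*sqrt(2) + 6561/2))^(1/3))/12) + C2*exp(y*(-2*2^(1/6)/(3*sqrt(2) + 2*sqrt(sqrt(2) + 9/2))^(1/3) + 2^(1/3)*(3*sqrt(2) + 2*sqrt(sqrt(2) + 9/2))^(1/3))/4)*cos(sqrt(3)*y*(18*2^(1/6)/(81*sqrt(2) + 2*sqrt(729*sqrt(2) + 6561/2))^(1/3) + 2^(1/3)*(81*sqrt(2) + 2*sqrt(729*sqrt(2) + 6561/2))^(1/3))/12) + C3*exp(y*(-2^(1/3)*(3*sqrt(2) + 2*sqrt(sqrt(2) + 9/2))^(1/3)/2 + 2^(1/6)/(3*sqrt(2) + 2*sqrt(sqrt(2) + 9/2))^(1/3))) + y^2 - 2*y - sqrt(3)*y/3 + sqrt(3)/3 + 5/3


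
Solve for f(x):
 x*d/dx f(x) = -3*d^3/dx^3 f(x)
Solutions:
 f(x) = C1 + Integral(C2*airyai(-3^(2/3)*x/3) + C3*airybi(-3^(2/3)*x/3), x)


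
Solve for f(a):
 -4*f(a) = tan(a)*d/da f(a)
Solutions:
 f(a) = C1/sin(a)^4


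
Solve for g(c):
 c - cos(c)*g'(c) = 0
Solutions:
 g(c) = C1 + Integral(c/cos(c), c)


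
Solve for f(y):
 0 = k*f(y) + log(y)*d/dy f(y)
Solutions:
 f(y) = C1*exp(-k*li(y))


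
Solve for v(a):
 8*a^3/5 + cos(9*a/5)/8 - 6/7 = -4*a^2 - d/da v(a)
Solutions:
 v(a) = C1 - 2*a^4/5 - 4*a^3/3 + 6*a/7 - 5*sin(9*a/5)/72


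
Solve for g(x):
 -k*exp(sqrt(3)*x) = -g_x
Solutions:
 g(x) = C1 + sqrt(3)*k*exp(sqrt(3)*x)/3


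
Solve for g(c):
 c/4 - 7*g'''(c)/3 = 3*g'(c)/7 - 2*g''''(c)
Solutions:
 g(c) = C1 + C2*exp(c*(-7^(2/3)*(108*sqrt(3441) + 6775)^(1/3) - 343*7^(1/3)/(108*sqrt(3441) + 6775)^(1/3) + 98)/252)*sin(sqrt(3)*7^(1/3)*c*(-7^(1/3)*(108*sqrt(3441) + 6775)^(1/3) + 343/(108*sqrt(3441) + 6775)^(1/3))/252) + C3*exp(c*(-7^(2/3)*(108*sqrt(3441) + 6775)^(1/3) - 343*7^(1/3)/(108*sqrt(3441) + 6775)^(1/3) + 98)/252)*cos(sqrt(3)*7^(1/3)*c*(-7^(1/3)*(108*sqrt(3441) + 6775)^(1/3) + 343/(108*sqrt(3441) + 6775)^(1/3))/252) + C4*exp(c*(343*7^(1/3)/(108*sqrt(3441) + 6775)^(1/3) + 49 + 7^(2/3)*(108*sqrt(3441) + 6775)^(1/3))/126) + 7*c^2/24


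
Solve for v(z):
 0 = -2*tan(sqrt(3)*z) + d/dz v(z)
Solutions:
 v(z) = C1 - 2*sqrt(3)*log(cos(sqrt(3)*z))/3


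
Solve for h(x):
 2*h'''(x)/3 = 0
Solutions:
 h(x) = C1 + C2*x + C3*x^2


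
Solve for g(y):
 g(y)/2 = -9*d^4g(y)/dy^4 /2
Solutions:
 g(y) = (C1*sin(sqrt(6)*y/6) + C2*cos(sqrt(6)*y/6))*exp(-sqrt(6)*y/6) + (C3*sin(sqrt(6)*y/6) + C4*cos(sqrt(6)*y/6))*exp(sqrt(6)*y/6)


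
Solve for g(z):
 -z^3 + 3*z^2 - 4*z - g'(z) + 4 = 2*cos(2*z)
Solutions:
 g(z) = C1 - z^4/4 + z^3 - 2*z^2 + 4*z - sin(2*z)


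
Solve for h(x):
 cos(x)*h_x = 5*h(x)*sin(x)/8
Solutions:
 h(x) = C1/cos(x)^(5/8)


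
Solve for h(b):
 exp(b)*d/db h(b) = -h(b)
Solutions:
 h(b) = C1*exp(exp(-b))


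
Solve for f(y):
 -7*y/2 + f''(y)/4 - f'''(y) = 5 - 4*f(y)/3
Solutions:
 f(y) = C1*exp(y*(-(48*sqrt(577) + 1153)^(1/3) - 1/(48*sqrt(577) + 1153)^(1/3) + 2)/24)*sin(sqrt(3)*y*(-(48*sqrt(577) + 1153)^(1/3) + (48*sqrt(577) + 1153)^(-1/3))/24) + C2*exp(y*(-(48*sqrt(577) + 1153)^(1/3) - 1/(48*sqrt(577) + 1153)^(1/3) + 2)/24)*cos(sqrt(3)*y*(-(48*sqrt(577) + 1153)^(1/3) + (48*sqrt(577) + 1153)^(-1/3))/24) + C3*exp(y*((48*sqrt(577) + 1153)^(-1/3) + 1 + (48*sqrt(577) + 1153)^(1/3))/12) + 21*y/8 + 15/4


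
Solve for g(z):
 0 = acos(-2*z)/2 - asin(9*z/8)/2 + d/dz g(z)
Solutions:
 g(z) = C1 - z*acos(-2*z)/2 + z*asin(9*z/8)/2 - sqrt(1 - 4*z^2)/4 + sqrt(64 - 81*z^2)/18


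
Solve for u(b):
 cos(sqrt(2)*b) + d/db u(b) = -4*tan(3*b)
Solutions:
 u(b) = C1 + 4*log(cos(3*b))/3 - sqrt(2)*sin(sqrt(2)*b)/2


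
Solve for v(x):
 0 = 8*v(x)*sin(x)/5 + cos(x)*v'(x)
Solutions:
 v(x) = C1*cos(x)^(8/5)


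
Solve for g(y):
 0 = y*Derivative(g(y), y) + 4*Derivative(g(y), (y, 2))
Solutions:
 g(y) = C1 + C2*erf(sqrt(2)*y/4)


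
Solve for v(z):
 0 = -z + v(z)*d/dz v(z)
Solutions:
 v(z) = -sqrt(C1 + z^2)
 v(z) = sqrt(C1 + z^2)


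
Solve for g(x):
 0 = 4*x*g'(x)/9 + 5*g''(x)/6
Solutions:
 g(x) = C1 + C2*erf(2*sqrt(15)*x/15)


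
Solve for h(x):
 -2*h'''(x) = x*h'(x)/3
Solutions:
 h(x) = C1 + Integral(C2*airyai(-6^(2/3)*x/6) + C3*airybi(-6^(2/3)*x/6), x)


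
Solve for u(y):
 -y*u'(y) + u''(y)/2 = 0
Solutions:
 u(y) = C1 + C2*erfi(y)


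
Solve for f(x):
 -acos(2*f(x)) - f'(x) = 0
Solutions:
 Integral(1/acos(2*_y), (_y, f(x))) = C1 - x


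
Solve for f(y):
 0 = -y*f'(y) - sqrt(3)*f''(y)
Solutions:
 f(y) = C1 + C2*erf(sqrt(2)*3^(3/4)*y/6)


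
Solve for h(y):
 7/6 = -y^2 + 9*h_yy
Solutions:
 h(y) = C1 + C2*y + y^4/108 + 7*y^2/108


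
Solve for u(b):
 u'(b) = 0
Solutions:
 u(b) = C1


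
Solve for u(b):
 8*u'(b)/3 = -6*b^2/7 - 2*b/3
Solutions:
 u(b) = C1 - 3*b^3/28 - b^2/8


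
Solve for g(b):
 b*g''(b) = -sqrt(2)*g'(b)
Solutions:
 g(b) = C1 + C2*b^(1 - sqrt(2))


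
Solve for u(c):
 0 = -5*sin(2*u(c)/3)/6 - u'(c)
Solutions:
 5*c/6 + 3*log(cos(2*u(c)/3) - 1)/4 - 3*log(cos(2*u(c)/3) + 1)/4 = C1


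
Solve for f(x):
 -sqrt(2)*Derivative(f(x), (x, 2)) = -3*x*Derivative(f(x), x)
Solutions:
 f(x) = C1 + C2*erfi(2^(1/4)*sqrt(3)*x/2)


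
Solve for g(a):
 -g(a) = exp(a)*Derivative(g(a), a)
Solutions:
 g(a) = C1*exp(exp(-a))


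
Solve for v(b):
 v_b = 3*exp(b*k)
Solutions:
 v(b) = C1 + 3*exp(b*k)/k


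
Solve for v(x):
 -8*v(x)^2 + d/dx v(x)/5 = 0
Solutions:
 v(x) = -1/(C1 + 40*x)


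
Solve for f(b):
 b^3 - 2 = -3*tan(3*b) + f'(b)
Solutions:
 f(b) = C1 + b^4/4 - 2*b - log(cos(3*b))


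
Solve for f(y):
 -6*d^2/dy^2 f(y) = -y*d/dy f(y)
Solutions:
 f(y) = C1 + C2*erfi(sqrt(3)*y/6)


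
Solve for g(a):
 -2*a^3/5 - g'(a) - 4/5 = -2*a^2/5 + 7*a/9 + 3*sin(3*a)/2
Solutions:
 g(a) = C1 - a^4/10 + 2*a^3/15 - 7*a^2/18 - 4*a/5 + cos(3*a)/2


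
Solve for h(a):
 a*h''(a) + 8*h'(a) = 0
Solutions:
 h(a) = C1 + C2/a^7


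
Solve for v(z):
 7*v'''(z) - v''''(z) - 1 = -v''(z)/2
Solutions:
 v(z) = C1 + C2*z + C3*exp(z*(7 - sqrt(51))/2) + C4*exp(z*(7 + sqrt(51))/2) + z^2


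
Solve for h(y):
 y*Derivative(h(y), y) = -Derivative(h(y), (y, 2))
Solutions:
 h(y) = C1 + C2*erf(sqrt(2)*y/2)


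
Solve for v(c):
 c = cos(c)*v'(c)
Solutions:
 v(c) = C1 + Integral(c/cos(c), c)


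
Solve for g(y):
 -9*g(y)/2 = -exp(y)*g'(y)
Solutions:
 g(y) = C1*exp(-9*exp(-y)/2)


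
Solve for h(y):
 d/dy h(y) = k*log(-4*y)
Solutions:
 h(y) = C1 + k*y*log(-y) + k*y*(-1 + 2*log(2))


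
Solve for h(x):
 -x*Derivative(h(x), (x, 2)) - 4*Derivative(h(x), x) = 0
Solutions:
 h(x) = C1 + C2/x^3


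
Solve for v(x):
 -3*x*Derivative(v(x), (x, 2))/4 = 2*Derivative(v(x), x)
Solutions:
 v(x) = C1 + C2/x^(5/3)


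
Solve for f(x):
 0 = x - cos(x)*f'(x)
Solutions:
 f(x) = C1 + Integral(x/cos(x), x)


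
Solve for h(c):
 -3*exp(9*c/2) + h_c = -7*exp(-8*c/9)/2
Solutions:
 h(c) = C1 + 2*exp(9*c/2)/3 + 63*exp(-8*c/9)/16


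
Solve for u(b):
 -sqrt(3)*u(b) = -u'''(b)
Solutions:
 u(b) = C3*exp(3^(1/6)*b) + (C1*sin(3^(2/3)*b/2) + C2*cos(3^(2/3)*b/2))*exp(-3^(1/6)*b/2)


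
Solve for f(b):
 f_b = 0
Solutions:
 f(b) = C1


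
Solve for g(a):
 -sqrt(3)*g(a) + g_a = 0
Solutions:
 g(a) = C1*exp(sqrt(3)*a)


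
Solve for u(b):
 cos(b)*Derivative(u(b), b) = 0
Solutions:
 u(b) = C1


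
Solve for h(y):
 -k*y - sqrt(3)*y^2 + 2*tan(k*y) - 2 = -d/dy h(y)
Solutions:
 h(y) = C1 + k*y^2/2 + sqrt(3)*y^3/3 + 2*y - 2*Piecewise((-log(cos(k*y))/k, Ne(k, 0)), (0, True))


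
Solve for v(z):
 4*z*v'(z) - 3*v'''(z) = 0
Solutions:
 v(z) = C1 + Integral(C2*airyai(6^(2/3)*z/3) + C3*airybi(6^(2/3)*z/3), z)


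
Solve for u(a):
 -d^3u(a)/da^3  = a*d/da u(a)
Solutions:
 u(a) = C1 + Integral(C2*airyai(-a) + C3*airybi(-a), a)


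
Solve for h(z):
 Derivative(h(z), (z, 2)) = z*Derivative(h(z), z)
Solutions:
 h(z) = C1 + C2*erfi(sqrt(2)*z/2)


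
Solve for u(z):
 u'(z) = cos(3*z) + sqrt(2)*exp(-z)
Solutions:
 u(z) = C1 + sin(3*z)/3 - sqrt(2)*exp(-z)


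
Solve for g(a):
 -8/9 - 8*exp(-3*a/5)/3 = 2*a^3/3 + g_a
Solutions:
 g(a) = C1 - a^4/6 - 8*a/9 + 40*exp(-3*a/5)/9


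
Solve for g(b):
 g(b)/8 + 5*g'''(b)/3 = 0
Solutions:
 g(b) = C3*exp(-3^(1/3)*5^(2/3)*b/10) + (C1*sin(3^(5/6)*5^(2/3)*b/20) + C2*cos(3^(5/6)*5^(2/3)*b/20))*exp(3^(1/3)*5^(2/3)*b/20)


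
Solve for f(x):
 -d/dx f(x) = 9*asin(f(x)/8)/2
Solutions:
 Integral(1/asin(_y/8), (_y, f(x))) = C1 - 9*x/2


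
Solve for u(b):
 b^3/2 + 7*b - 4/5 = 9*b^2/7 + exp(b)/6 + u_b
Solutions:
 u(b) = C1 + b^4/8 - 3*b^3/7 + 7*b^2/2 - 4*b/5 - exp(b)/6


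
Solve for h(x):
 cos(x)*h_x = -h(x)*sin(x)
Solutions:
 h(x) = C1*cos(x)


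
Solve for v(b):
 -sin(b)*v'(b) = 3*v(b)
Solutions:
 v(b) = C1*(cos(b) + 1)^(3/2)/(cos(b) - 1)^(3/2)


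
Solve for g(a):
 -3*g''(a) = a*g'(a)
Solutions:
 g(a) = C1 + C2*erf(sqrt(6)*a/6)


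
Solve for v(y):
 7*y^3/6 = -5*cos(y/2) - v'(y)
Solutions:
 v(y) = C1 - 7*y^4/24 - 10*sin(y/2)


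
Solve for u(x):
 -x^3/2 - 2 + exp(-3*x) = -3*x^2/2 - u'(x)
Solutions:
 u(x) = C1 + x^4/8 - x^3/2 + 2*x + exp(-3*x)/3


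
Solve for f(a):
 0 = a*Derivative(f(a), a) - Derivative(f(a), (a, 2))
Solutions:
 f(a) = C1 + C2*erfi(sqrt(2)*a/2)


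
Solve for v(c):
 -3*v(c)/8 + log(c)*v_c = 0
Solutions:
 v(c) = C1*exp(3*li(c)/8)


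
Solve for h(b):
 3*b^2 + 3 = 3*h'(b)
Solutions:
 h(b) = C1 + b^3/3 + b


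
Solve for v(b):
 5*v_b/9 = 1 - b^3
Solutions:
 v(b) = C1 - 9*b^4/20 + 9*b/5


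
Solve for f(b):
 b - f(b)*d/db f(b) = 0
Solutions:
 f(b) = -sqrt(C1 + b^2)
 f(b) = sqrt(C1 + b^2)


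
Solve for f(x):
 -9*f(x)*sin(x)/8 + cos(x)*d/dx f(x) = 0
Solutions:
 f(x) = C1/cos(x)^(9/8)


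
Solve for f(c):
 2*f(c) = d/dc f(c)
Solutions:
 f(c) = C1*exp(2*c)


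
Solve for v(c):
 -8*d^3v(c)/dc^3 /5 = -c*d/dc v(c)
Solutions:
 v(c) = C1 + Integral(C2*airyai(5^(1/3)*c/2) + C3*airybi(5^(1/3)*c/2), c)


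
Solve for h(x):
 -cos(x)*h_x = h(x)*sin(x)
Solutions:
 h(x) = C1*cos(x)


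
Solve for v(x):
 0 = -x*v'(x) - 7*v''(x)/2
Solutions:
 v(x) = C1 + C2*erf(sqrt(7)*x/7)


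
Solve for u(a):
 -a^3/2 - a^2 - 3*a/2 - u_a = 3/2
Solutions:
 u(a) = C1 - a^4/8 - a^3/3 - 3*a^2/4 - 3*a/2


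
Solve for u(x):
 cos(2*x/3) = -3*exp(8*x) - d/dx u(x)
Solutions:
 u(x) = C1 - 3*exp(8*x)/8 - 3*sin(2*x/3)/2


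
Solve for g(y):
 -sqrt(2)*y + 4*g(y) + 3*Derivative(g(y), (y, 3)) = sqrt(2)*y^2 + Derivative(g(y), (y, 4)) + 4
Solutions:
 g(y) = C1*exp(y*(-2^(1/3)*(3*sqrt(57) + 23)^(1/3) - 2*2^(2/3)/(3*sqrt(57) + 23)^(1/3) + 8)/6)*sin(2^(1/3)*sqrt(3)*y*(-(3*sqrt(57) + 23)^(1/3) + 2*2^(1/3)/(3*sqrt(57) + 23)^(1/3))/6) + C2*exp(y*(-2^(1/3)*(3*sqrt(57) + 23)^(1/3) - 2*2^(2/3)/(3*sqrt(57) + 23)^(1/3) + 8)/6)*cos(2^(1/3)*sqrt(3)*y*(-(3*sqrt(57) + 23)^(1/3) + 2*2^(1/3)/(3*sqrt(57) + 23)^(1/3))/6) + C3*exp(-y) + C4*exp(y*(2*2^(2/3)/(3*sqrt(57) + 23)^(1/3) + 4 + 2^(1/3)*(3*sqrt(57) + 23)^(1/3))/3) + sqrt(2)*y^2/4 + sqrt(2)*y/4 + 1


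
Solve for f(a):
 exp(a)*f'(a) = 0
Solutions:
 f(a) = C1


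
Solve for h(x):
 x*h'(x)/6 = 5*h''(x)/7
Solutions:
 h(x) = C1 + C2*erfi(sqrt(105)*x/30)


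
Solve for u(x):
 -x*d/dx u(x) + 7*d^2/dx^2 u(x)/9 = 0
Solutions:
 u(x) = C1 + C2*erfi(3*sqrt(14)*x/14)


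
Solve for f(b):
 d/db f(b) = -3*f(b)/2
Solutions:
 f(b) = C1*exp(-3*b/2)


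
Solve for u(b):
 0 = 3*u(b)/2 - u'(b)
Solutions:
 u(b) = C1*exp(3*b/2)


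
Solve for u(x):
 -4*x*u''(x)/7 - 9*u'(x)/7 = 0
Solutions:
 u(x) = C1 + C2/x^(5/4)


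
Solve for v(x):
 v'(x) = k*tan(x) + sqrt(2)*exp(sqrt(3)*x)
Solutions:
 v(x) = C1 - k*log(cos(x)) + sqrt(6)*exp(sqrt(3)*x)/3


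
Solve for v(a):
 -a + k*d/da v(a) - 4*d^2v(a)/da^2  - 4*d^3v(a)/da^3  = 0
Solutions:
 v(a) = C1 + C2*exp(a*(sqrt(k + 1) - 1)/2) + C3*exp(-a*(sqrt(k + 1) + 1)/2) + a^2/(2*k) + 4*a/k^2


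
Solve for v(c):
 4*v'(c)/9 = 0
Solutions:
 v(c) = C1


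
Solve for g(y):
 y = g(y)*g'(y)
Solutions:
 g(y) = -sqrt(C1 + y^2)
 g(y) = sqrt(C1 + y^2)


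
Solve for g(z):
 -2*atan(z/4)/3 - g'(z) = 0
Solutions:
 g(z) = C1 - 2*z*atan(z/4)/3 + 4*log(z^2 + 16)/3


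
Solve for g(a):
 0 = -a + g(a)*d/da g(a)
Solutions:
 g(a) = -sqrt(C1 + a^2)
 g(a) = sqrt(C1 + a^2)


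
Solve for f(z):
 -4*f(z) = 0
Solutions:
 f(z) = 0


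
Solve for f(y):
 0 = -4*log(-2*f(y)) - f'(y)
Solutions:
 Integral(1/(log(-_y) + log(2)), (_y, f(y)))/4 = C1 - y


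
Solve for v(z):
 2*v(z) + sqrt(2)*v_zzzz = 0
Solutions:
 v(z) = (C1*sin(2^(5/8)*z/2) + C2*cos(2^(5/8)*z/2))*exp(-2^(5/8)*z/2) + (C3*sin(2^(5/8)*z/2) + C4*cos(2^(5/8)*z/2))*exp(2^(5/8)*z/2)


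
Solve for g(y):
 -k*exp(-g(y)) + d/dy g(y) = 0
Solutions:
 g(y) = log(C1 + k*y)


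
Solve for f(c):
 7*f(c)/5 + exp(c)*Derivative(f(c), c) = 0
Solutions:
 f(c) = C1*exp(7*exp(-c)/5)


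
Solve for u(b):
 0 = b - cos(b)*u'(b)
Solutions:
 u(b) = C1 + Integral(b/cos(b), b)


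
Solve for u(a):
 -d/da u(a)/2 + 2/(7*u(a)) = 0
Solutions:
 u(a) = -sqrt(C1 + 56*a)/7
 u(a) = sqrt(C1 + 56*a)/7


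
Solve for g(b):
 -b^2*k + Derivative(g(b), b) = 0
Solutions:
 g(b) = C1 + b^3*k/3


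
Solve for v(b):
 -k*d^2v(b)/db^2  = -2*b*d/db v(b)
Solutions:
 v(b) = C1 + C2*erf(b*sqrt(-1/k))/sqrt(-1/k)


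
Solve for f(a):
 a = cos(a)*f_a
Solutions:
 f(a) = C1 + Integral(a/cos(a), a)


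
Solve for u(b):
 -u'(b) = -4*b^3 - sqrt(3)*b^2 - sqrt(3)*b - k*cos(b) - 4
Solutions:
 u(b) = C1 + b^4 + sqrt(3)*b^3/3 + sqrt(3)*b^2/2 + 4*b + k*sin(b)


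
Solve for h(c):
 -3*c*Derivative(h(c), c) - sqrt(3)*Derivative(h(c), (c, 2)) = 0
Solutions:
 h(c) = C1 + C2*erf(sqrt(2)*3^(1/4)*c/2)


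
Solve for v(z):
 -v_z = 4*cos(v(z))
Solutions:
 v(z) = pi - asin((C1 + exp(8*z))/(C1 - exp(8*z)))
 v(z) = asin((C1 + exp(8*z))/(C1 - exp(8*z)))


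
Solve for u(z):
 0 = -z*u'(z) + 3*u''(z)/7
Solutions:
 u(z) = C1 + C2*erfi(sqrt(42)*z/6)


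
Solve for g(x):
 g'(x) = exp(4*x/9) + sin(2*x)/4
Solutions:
 g(x) = C1 + 9*exp(4*x/9)/4 - cos(2*x)/8


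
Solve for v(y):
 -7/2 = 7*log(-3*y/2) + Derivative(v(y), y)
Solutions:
 v(y) = C1 - 7*y*log(-y) + y*(-7*log(3) + 7/2 + 7*log(2))


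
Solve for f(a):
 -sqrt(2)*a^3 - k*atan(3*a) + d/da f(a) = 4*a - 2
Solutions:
 f(a) = C1 + sqrt(2)*a^4/4 + 2*a^2 - 2*a + k*(a*atan(3*a) - log(9*a^2 + 1)/6)


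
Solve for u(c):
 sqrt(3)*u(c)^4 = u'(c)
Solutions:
 u(c) = (-1/(C1 + 3*sqrt(3)*c))^(1/3)
 u(c) = (-1/(C1 + sqrt(3)*c))^(1/3)*(-3^(2/3) - 3*3^(1/6)*I)/6
 u(c) = (-1/(C1 + sqrt(3)*c))^(1/3)*(-3^(2/3) + 3*3^(1/6)*I)/6


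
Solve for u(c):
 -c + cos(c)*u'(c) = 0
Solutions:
 u(c) = C1 + Integral(c/cos(c), c)


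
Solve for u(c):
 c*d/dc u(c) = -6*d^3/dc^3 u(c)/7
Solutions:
 u(c) = C1 + Integral(C2*airyai(-6^(2/3)*7^(1/3)*c/6) + C3*airybi(-6^(2/3)*7^(1/3)*c/6), c)


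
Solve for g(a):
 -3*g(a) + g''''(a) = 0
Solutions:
 g(a) = C1*exp(-3^(1/4)*a) + C2*exp(3^(1/4)*a) + C3*sin(3^(1/4)*a) + C4*cos(3^(1/4)*a)


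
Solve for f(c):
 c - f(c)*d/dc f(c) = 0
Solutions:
 f(c) = -sqrt(C1 + c^2)
 f(c) = sqrt(C1 + c^2)


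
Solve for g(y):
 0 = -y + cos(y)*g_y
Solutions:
 g(y) = C1 + Integral(y/cos(y), y)


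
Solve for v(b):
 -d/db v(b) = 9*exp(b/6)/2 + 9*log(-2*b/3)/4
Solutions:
 v(b) = C1 - 9*b*log(-b)/4 + 9*b*(-log(2) + 1 + log(3))/4 - 27*exp(b/6)


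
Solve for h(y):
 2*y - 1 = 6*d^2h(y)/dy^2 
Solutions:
 h(y) = C1 + C2*y + y^3/18 - y^2/12


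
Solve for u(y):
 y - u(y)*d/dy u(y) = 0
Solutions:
 u(y) = -sqrt(C1 + y^2)
 u(y) = sqrt(C1 + y^2)


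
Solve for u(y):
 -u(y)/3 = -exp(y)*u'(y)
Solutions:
 u(y) = C1*exp(-exp(-y)/3)


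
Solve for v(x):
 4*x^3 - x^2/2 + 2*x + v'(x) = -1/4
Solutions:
 v(x) = C1 - x^4 + x^3/6 - x^2 - x/4


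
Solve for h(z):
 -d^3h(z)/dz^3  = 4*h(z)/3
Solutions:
 h(z) = C3*exp(-6^(2/3)*z/3) + (C1*sin(2^(2/3)*3^(1/6)*z/2) + C2*cos(2^(2/3)*3^(1/6)*z/2))*exp(6^(2/3)*z/6)


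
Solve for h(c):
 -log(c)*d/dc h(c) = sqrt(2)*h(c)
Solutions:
 h(c) = C1*exp(-sqrt(2)*li(c))


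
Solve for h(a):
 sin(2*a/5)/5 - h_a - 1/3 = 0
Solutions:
 h(a) = C1 - a/3 - cos(2*a/5)/2


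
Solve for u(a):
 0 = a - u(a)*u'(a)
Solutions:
 u(a) = -sqrt(C1 + a^2)
 u(a) = sqrt(C1 + a^2)


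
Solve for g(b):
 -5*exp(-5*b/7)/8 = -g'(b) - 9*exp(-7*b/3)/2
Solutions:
 g(b) = C1 + 27*exp(-7*b/3)/14 - 7*exp(-5*b/7)/8


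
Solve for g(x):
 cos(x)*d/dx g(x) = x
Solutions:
 g(x) = C1 + Integral(x/cos(x), x)


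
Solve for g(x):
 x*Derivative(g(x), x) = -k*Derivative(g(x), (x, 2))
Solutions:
 g(x) = C1 + C2*sqrt(k)*erf(sqrt(2)*x*sqrt(1/k)/2)


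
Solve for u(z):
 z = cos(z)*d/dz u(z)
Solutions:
 u(z) = C1 + Integral(z/cos(z), z)


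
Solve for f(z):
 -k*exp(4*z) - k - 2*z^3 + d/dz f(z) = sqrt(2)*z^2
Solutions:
 f(z) = C1 + k*z + k*exp(4*z)/4 + z^4/2 + sqrt(2)*z^3/3


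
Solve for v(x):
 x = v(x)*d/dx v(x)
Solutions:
 v(x) = -sqrt(C1 + x^2)
 v(x) = sqrt(C1 + x^2)


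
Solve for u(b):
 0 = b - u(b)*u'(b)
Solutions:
 u(b) = -sqrt(C1 + b^2)
 u(b) = sqrt(C1 + b^2)


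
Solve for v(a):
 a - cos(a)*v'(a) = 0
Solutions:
 v(a) = C1 + Integral(a/cos(a), a)


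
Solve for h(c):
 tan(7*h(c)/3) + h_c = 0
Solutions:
 h(c) = -3*asin(C1*exp(-7*c/3))/7 + 3*pi/7
 h(c) = 3*asin(C1*exp(-7*c/3))/7


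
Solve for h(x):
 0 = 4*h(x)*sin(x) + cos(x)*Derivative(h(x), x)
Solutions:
 h(x) = C1*cos(x)^4


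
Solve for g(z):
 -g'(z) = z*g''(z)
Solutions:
 g(z) = C1 + C2*log(z)


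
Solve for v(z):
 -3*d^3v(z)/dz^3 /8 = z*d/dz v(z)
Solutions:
 v(z) = C1 + Integral(C2*airyai(-2*3^(2/3)*z/3) + C3*airybi(-2*3^(2/3)*z/3), z)


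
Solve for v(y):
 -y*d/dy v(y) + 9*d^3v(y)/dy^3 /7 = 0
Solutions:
 v(y) = C1 + Integral(C2*airyai(21^(1/3)*y/3) + C3*airybi(21^(1/3)*y/3), y)


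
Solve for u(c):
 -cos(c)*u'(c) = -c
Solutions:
 u(c) = C1 + Integral(c/cos(c), c)


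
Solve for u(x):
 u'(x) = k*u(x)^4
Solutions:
 u(x) = (-1/(C1 + 3*k*x))^(1/3)
 u(x) = (-1/(C1 + k*x))^(1/3)*(-3^(2/3) - 3*3^(1/6)*I)/6
 u(x) = (-1/(C1 + k*x))^(1/3)*(-3^(2/3) + 3*3^(1/6)*I)/6


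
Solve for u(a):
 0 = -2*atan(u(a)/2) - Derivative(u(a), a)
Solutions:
 Integral(1/atan(_y/2), (_y, u(a))) = C1 - 2*a


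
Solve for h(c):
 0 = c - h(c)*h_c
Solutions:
 h(c) = -sqrt(C1 + c^2)
 h(c) = sqrt(C1 + c^2)


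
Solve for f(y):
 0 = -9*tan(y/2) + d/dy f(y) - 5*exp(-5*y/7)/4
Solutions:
 f(y) = C1 + 9*log(tan(y/2)^2 + 1) - 7*exp(-5*y/7)/4


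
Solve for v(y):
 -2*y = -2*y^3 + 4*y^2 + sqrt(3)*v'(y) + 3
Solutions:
 v(y) = C1 + sqrt(3)*y^4/6 - 4*sqrt(3)*y^3/9 - sqrt(3)*y^2/3 - sqrt(3)*y


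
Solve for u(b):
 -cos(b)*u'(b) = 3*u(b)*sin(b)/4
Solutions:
 u(b) = C1*cos(b)^(3/4)


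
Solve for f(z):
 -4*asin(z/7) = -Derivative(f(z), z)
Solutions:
 f(z) = C1 + 4*z*asin(z/7) + 4*sqrt(49 - z^2)


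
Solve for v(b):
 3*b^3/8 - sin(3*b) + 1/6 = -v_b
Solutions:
 v(b) = C1 - 3*b^4/32 - b/6 - cos(3*b)/3


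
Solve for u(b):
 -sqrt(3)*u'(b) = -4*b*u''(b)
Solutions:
 u(b) = C1 + C2*b^(sqrt(3)/4 + 1)


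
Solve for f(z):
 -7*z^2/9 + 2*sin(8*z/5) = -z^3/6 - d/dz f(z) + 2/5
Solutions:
 f(z) = C1 - z^4/24 + 7*z^3/27 + 2*z/5 + 5*cos(8*z/5)/4


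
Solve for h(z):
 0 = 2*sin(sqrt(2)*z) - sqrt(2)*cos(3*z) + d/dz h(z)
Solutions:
 h(z) = C1 + sqrt(2)*sin(3*z)/3 + sqrt(2)*cos(sqrt(2)*z)


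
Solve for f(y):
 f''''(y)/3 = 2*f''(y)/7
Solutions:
 f(y) = C1 + C2*y + C3*exp(-sqrt(42)*y/7) + C4*exp(sqrt(42)*y/7)


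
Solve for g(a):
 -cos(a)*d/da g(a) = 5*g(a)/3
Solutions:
 g(a) = C1*(sin(a) - 1)^(5/6)/(sin(a) + 1)^(5/6)


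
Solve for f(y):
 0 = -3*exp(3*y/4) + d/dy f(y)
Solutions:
 f(y) = C1 + 4*exp(3*y/4)


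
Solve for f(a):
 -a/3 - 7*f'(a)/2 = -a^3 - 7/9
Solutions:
 f(a) = C1 + a^4/14 - a^2/21 + 2*a/9


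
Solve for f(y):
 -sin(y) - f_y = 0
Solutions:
 f(y) = C1 + cos(y)


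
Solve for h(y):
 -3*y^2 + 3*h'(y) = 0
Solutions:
 h(y) = C1 + y^3/3


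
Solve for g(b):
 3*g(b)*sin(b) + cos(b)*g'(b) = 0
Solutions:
 g(b) = C1*cos(b)^3


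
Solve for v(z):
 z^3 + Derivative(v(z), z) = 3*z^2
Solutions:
 v(z) = C1 - z^4/4 + z^3


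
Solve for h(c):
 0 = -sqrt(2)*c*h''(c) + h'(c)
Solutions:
 h(c) = C1 + C2*c^(sqrt(2)/2 + 1)


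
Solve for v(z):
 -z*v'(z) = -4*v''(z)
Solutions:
 v(z) = C1 + C2*erfi(sqrt(2)*z/4)


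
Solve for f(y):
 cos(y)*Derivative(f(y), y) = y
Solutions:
 f(y) = C1 + Integral(y/cos(y), y)


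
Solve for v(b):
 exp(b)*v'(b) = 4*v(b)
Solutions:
 v(b) = C1*exp(-4*exp(-b))


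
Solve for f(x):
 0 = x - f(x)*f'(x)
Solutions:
 f(x) = -sqrt(C1 + x^2)
 f(x) = sqrt(C1 + x^2)


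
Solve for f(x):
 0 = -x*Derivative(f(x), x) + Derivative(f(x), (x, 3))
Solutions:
 f(x) = C1 + Integral(C2*airyai(x) + C3*airybi(x), x)


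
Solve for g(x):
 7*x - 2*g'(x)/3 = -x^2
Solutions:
 g(x) = C1 + x^3/2 + 21*x^2/4


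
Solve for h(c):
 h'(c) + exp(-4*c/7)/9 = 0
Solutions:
 h(c) = C1 + 7*exp(-4*c/7)/36


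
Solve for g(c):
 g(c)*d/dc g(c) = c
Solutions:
 g(c) = -sqrt(C1 + c^2)
 g(c) = sqrt(C1 + c^2)


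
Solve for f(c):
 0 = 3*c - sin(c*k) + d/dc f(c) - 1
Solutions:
 f(c) = C1 - 3*c^2/2 + c - cos(c*k)/k


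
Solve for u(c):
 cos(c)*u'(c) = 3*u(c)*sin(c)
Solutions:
 u(c) = C1/cos(c)^3


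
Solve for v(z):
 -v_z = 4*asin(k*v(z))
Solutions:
 Integral(1/asin(_y*k), (_y, v(z))) = C1 - 4*z


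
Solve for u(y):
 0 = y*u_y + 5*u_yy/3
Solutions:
 u(y) = C1 + C2*erf(sqrt(30)*y/10)


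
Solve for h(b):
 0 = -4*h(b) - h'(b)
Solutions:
 h(b) = C1*exp(-4*b)


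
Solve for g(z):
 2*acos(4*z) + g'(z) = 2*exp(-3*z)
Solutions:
 g(z) = C1 - 2*z*acos(4*z) + sqrt(1 - 16*z^2)/2 - 2*exp(-3*z)/3


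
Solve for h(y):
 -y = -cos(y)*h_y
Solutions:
 h(y) = C1 + Integral(y/cos(y), y)


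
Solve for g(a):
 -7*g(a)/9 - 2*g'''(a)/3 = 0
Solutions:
 g(a) = C3*exp(-6^(2/3)*7^(1/3)*a/6) + (C1*sin(2^(2/3)*3^(1/6)*7^(1/3)*a/4) + C2*cos(2^(2/3)*3^(1/6)*7^(1/3)*a/4))*exp(6^(2/3)*7^(1/3)*a/12)


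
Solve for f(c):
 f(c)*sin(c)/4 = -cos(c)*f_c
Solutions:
 f(c) = C1*cos(c)^(1/4)


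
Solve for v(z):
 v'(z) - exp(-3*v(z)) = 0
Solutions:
 v(z) = log(C1 + 3*z)/3
 v(z) = log((-3^(1/3) - 3^(5/6)*I)*(C1 + z)^(1/3)/2)
 v(z) = log((-3^(1/3) + 3^(5/6)*I)*(C1 + z)^(1/3)/2)


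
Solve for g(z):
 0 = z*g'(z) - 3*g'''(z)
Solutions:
 g(z) = C1 + Integral(C2*airyai(3^(2/3)*z/3) + C3*airybi(3^(2/3)*z/3), z)


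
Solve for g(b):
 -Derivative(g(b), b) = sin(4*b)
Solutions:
 g(b) = C1 + cos(4*b)/4


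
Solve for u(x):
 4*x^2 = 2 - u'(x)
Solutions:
 u(x) = C1 - 4*x^3/3 + 2*x


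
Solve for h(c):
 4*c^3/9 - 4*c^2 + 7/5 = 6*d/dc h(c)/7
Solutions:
 h(c) = C1 + 7*c^4/54 - 14*c^3/9 + 49*c/30


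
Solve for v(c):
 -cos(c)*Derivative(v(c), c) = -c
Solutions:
 v(c) = C1 + Integral(c/cos(c), c)


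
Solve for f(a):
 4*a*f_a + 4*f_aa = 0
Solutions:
 f(a) = C1 + C2*erf(sqrt(2)*a/2)


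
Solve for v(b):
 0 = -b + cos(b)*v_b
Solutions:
 v(b) = C1 + Integral(b/cos(b), b)


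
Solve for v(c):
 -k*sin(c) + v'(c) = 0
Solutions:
 v(c) = C1 - k*cos(c)


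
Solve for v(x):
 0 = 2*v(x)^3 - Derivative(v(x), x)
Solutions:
 v(x) = -sqrt(2)*sqrt(-1/(C1 + 2*x))/2
 v(x) = sqrt(2)*sqrt(-1/(C1 + 2*x))/2


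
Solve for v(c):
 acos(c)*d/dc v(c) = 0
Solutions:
 v(c) = C1


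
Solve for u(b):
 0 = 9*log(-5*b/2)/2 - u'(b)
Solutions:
 u(b) = C1 + 9*b*log(-b)/2 + 9*b*(-1 - log(2) + log(5))/2


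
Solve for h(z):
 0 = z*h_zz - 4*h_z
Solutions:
 h(z) = C1 + C2*z^5


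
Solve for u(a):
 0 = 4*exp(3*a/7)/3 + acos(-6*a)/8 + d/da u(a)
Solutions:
 u(a) = C1 - a*acos(-6*a)/8 - sqrt(1 - 36*a^2)/48 - 28*exp(3*a/7)/9


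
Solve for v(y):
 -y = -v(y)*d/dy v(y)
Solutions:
 v(y) = -sqrt(C1 + y^2)
 v(y) = sqrt(C1 + y^2)


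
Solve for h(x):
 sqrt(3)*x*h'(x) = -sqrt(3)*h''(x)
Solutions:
 h(x) = C1 + C2*erf(sqrt(2)*x/2)


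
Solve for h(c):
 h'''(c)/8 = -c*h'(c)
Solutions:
 h(c) = C1 + Integral(C2*airyai(-2*c) + C3*airybi(-2*c), c)
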